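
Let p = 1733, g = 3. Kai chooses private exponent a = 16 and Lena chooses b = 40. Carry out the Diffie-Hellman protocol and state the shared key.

1406

Kai sends A = g^a mod p = 3^16 mod 1733.
3^1 ≡ 3 (mod 1733)
3^2 = (3^1)^2 ≡ 3^2 = 9 ≡ 9 (mod 1733)
3^4 = (3^2)^2 ≡ 9^2 = 81 ≡ 81 (mod 1733)
3^8 = (3^4)^2 ≡ 81^2 = 6561 ≡ 1362 (mod 1733)
3^16 = (3^8)^2 ≡ 1362^2 = 1855044 ≡ 734 (mod 1733)
So A = 734. Lena then computes K = A^b mod p = 734^40 mod 1733.
734^1 ≡ 734 (mod 1733)
734^2 = (734^1)^2 ≡ 734^2 = 538756 ≡ 1526 (mod 1733)
734^4 = (734^2)^2 ≡ 1526^2 = 2328676 ≡ 1257 (mod 1733)
734^8 = (734^4)^2 ≡ 1257^2 = 1580049 ≡ 1286 (mod 1733)
734^16 = (734^8)^2 ≡ 1286^2 = 1653796 ≡ 514 (mod 1733)
734^32 = (734^16)^2 ≡ 514^2 = 264196 ≡ 780 (mod 1733)
734^40 = 734^32 · 734^8 ≡ 780 · 1286 ≡ 1406 (mod 1733).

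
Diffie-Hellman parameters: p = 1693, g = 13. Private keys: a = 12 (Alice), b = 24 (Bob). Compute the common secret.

66

Alice sends A = g^a mod p = 13^12 mod 1693.
13^1 ≡ 13 (mod 1693)
13^2 = (13^1)^2 ≡ 13^2 = 169 ≡ 169 (mod 1693)
13^4 = (13^2)^2 ≡ 169^2 = 28561 ≡ 1473 (mod 1693)
13^8 = (13^4)^2 ≡ 1473^2 = 2169729 ≡ 996 (mod 1693)
13^12 = 13^8 · 13^4 ≡ 996 · 1473 ≡ 970 (mod 1693).
So A = 970. Bob then computes K = A^b mod p = 970^24 mod 1693.
970^1 ≡ 970 (mod 1693)
970^2 = (970^1)^2 ≡ 970^2 = 940900 ≡ 1285 (mod 1693)
970^4 = (970^2)^2 ≡ 1285^2 = 1651225 ≡ 550 (mod 1693)
970^8 = (970^4)^2 ≡ 550^2 = 302500 ≡ 1146 (mod 1693)
970^16 = (970^8)^2 ≡ 1146^2 = 1313316 ≡ 1241 (mod 1693)
970^24 = 970^16 · 970^8 ≡ 1241 · 1146 ≡ 66 (mod 1693).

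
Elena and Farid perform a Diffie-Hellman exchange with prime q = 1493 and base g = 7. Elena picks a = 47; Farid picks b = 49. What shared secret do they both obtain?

Elena sends A = g^a mod q = 7^47 mod 1493.
7^1 ≡ 7 (mod 1493)
7^2 = (7^1)^2 ≡ 7^2 = 49 ≡ 49 (mod 1493)
7^4 = (7^2)^2 ≡ 49^2 = 2401 ≡ 908 (mod 1493)
7^8 = (7^4)^2 ≡ 908^2 = 824464 ≡ 328 (mod 1493)
7^16 = (7^8)^2 ≡ 328^2 = 107584 ≡ 88 (mod 1493)
7^32 = (7^16)^2 ≡ 88^2 = 7744 ≡ 279 (mod 1493)
7^47 = 7^32 · 7^8 · 7^4 · 7^2 · 7^1 ≡ 279 · 328 · 908 · 49 · 7 ≡ 948 (mod 1493).
So A = 948. Farid then computes K = A^b mod q = 948^49 mod 1493.
948^1 ≡ 948 (mod 1493)
948^2 = (948^1)^2 ≡ 948^2 = 898704 ≡ 1411 (mod 1493)
948^4 = (948^2)^2 ≡ 1411^2 = 1990921 ≡ 752 (mod 1493)
948^8 = (948^4)^2 ≡ 752^2 = 565504 ≡ 1150 (mod 1493)
948^16 = (948^8)^2 ≡ 1150^2 = 1322500 ≡ 1195 (mod 1493)
948^32 = (948^16)^2 ≡ 1195^2 = 1428025 ≡ 717 (mod 1493)
948^49 = 948^32 · 948^16 · 948^1 ≡ 717 · 1195 · 948 ≡ 1435 (mod 1493).

1435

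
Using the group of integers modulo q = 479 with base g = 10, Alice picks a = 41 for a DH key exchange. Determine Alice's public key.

Public value = 10^41 mod 479.
10^1 ≡ 10 (mod 479)
10^2 = (10^1)^2 ≡ 10^2 = 100 ≡ 100 (mod 479)
10^4 = (10^2)^2 ≡ 100^2 = 10000 ≡ 420 (mod 479)
10^8 = (10^4)^2 ≡ 420^2 = 176400 ≡ 128 (mod 479)
10^16 = (10^8)^2 ≡ 128^2 = 16384 ≡ 98 (mod 479)
10^32 = (10^16)^2 ≡ 98^2 = 9604 ≡ 24 (mod 479)
10^41 = 10^32 · 10^8 · 10^1 ≡ 24 · 128 · 10 ≡ 64 (mod 479).

64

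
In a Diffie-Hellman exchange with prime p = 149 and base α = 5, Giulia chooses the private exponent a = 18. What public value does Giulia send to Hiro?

46

Public value = 5^18 mod 149.
5^1 ≡ 5 (mod 149)
5^2 = (5^1)^2 ≡ 5^2 = 25 ≡ 25 (mod 149)
5^4 = (5^2)^2 ≡ 25^2 = 625 ≡ 29 (mod 149)
5^8 = (5^4)^2 ≡ 29^2 = 841 ≡ 96 (mod 149)
5^16 = (5^8)^2 ≡ 96^2 = 9216 ≡ 127 (mod 149)
5^18 = 5^16 · 5^2 ≡ 127 · 25 ≡ 46 (mod 149).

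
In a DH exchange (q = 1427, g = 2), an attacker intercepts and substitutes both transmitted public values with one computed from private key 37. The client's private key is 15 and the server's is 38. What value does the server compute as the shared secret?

992

The server receives an attacker's public value M = 2^37 mod 1427 instead of the honest one.
2^1 ≡ 2 (mod 1427)
2^2 = (2^1)^2 ≡ 2^2 = 4 ≡ 4 (mod 1427)
2^4 = (2^2)^2 ≡ 4^2 = 16 ≡ 16 (mod 1427)
2^8 = (2^4)^2 ≡ 16^2 = 256 ≡ 256 (mod 1427)
2^16 = (2^8)^2 ≡ 256^2 = 65536 ≡ 1321 (mod 1427)
2^32 = (2^16)^2 ≡ 1321^2 = 1745041 ≡ 1247 (mod 1427)
2^37 = 2^32 · 2^4 · 2^1 ≡ 1247 · 16 · 2 ≡ 1375 (mod 1427).
So M = 1375. The server computes K = M^38 mod 1427.
1375^1 ≡ 1375 (mod 1427)
1375^2 = (1375^1)^2 ≡ 1375^2 = 1890625 ≡ 1277 (mod 1427)
1375^4 = (1375^2)^2 ≡ 1277^2 = 1630729 ≡ 1095 (mod 1427)
1375^8 = (1375^4)^2 ≡ 1095^2 = 1199025 ≡ 345 (mod 1427)
1375^16 = (1375^8)^2 ≡ 345^2 = 119025 ≡ 584 (mod 1427)
1375^32 = (1375^16)^2 ≡ 584^2 = 341056 ≡ 3 (mod 1427)
1375^38 = 1375^32 · 1375^4 · 1375^2 ≡ 3 · 1095 · 1277 ≡ 992 (mod 1427).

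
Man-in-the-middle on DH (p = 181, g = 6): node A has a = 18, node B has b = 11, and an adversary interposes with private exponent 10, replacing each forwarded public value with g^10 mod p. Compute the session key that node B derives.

Node B receives an adversary's public value M = 6^10 mod 181 instead of the honest one.
6^1 ≡ 6 (mod 181)
6^2 = (6^1)^2 ≡ 6^2 = 36 ≡ 36 (mod 181)
6^4 = (6^2)^2 ≡ 36^2 = 1296 ≡ 29 (mod 181)
6^8 = (6^4)^2 ≡ 29^2 = 841 ≡ 117 (mod 181)
6^10 = 6^8 · 6^2 ≡ 117 · 36 ≡ 49 (mod 181).
So M = 49. Node B computes K = M^11 mod 181.
49^1 ≡ 49 (mod 181)
49^2 = (49^1)^2 ≡ 49^2 = 2401 ≡ 48 (mod 181)
49^4 = (49^2)^2 ≡ 48^2 = 2304 ≡ 132 (mod 181)
49^8 = (49^4)^2 ≡ 132^2 = 17424 ≡ 48 (mod 181)
49^11 = 49^8 · 49^2 · 49^1 ≡ 48 · 48 · 49 ≡ 133 (mod 181).

133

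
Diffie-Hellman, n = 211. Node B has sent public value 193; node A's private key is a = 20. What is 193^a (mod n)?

Shared key K = 193^20 mod 211.
193^1 ≡ 193 (mod 211)
193^2 = (193^1)^2 ≡ 193^2 = 37249 ≡ 113 (mod 211)
193^4 = (193^2)^2 ≡ 113^2 = 12769 ≡ 109 (mod 211)
193^8 = (193^4)^2 ≡ 109^2 = 11881 ≡ 65 (mod 211)
193^16 = (193^8)^2 ≡ 65^2 = 4225 ≡ 5 (mod 211)
193^20 = 193^16 · 193^4 ≡ 5 · 109 ≡ 123 (mod 211).

123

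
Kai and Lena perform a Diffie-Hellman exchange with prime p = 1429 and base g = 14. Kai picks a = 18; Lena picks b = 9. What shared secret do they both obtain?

367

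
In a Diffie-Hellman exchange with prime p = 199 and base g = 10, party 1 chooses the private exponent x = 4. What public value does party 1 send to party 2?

Public value = 10^4 (mod 199).
10^1 ≡ 10 (mod 199)
10^2 = (10^1)^2 ≡ 10^2 = 100 ≡ 100 (mod 199)
10^4 = (10^2)^2 ≡ 100^2 = 10000 ≡ 50 (mod 199)

50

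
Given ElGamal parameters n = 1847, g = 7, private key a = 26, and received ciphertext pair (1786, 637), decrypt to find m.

1630

Shared mask s = c₁^a mod n = 1786^26 mod 1847.
1786^1 ≡ 1786 (mod 1847)
1786^2 = (1786^1)^2 ≡ 1786^2 = 3189796 ≡ 27 (mod 1847)
1786^4 = (1786^2)^2 ≡ 27^2 = 729 ≡ 729 (mod 1847)
1786^8 = (1786^4)^2 ≡ 729^2 = 531441 ≡ 1352 (mod 1847)
1786^16 = (1786^8)^2 ≡ 1352^2 = 1827904 ≡ 1221 (mod 1847)
1786^26 = 1786^16 · 1786^8 · 1786^2 ≡ 1221 · 1352 · 27 ≡ 1427 (mod 1847).
So s = 1427; s⁻¹ ≡ 365 (mod 1847).
m = c₂ · s⁻¹ mod 1847 = 637 · 365 mod 1847 = 1630.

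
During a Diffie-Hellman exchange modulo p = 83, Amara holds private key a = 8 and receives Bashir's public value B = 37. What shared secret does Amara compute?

Shared key K = 37^8 mod 83.
37^1 ≡ 37 (mod 83)
37^2 = (37^1)^2 ≡ 37^2 = 1369 ≡ 41 (mod 83)
37^4 = (37^2)^2 ≡ 41^2 = 1681 ≡ 21 (mod 83)
37^8 = (37^4)^2 ≡ 21^2 = 441 ≡ 26 (mod 83)

26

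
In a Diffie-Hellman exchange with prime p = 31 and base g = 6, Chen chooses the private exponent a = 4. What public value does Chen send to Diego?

Public value = 6^4 mod 31.
6^1 ≡ 6 (mod 31)
6^2 = (6^1)^2 ≡ 6^2 = 36 ≡ 5 (mod 31)
6^4 = (6^2)^2 ≡ 5^2 = 25 ≡ 25 (mod 31)

25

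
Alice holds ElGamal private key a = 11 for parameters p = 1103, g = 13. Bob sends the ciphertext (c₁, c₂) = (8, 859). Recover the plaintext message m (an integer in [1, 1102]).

812

Shared mask s = c₁^a mod p = 8^11 mod 1103.
8^1 ≡ 8 (mod 1103)
8^2 = (8^1)^2 ≡ 8^2 = 64 ≡ 64 (mod 1103)
8^4 = (8^2)^2 ≡ 64^2 = 4096 ≡ 787 (mod 1103)
8^8 = (8^4)^2 ≡ 787^2 = 619369 ≡ 586 (mod 1103)
8^11 = 8^8 · 8^2 · 8^1 ≡ 586 · 64 · 8 ≡ 16 (mod 1103).
So s = 16; s⁻¹ ≡ 69 (mod 1103).
m = c₂ · s⁻¹ mod 1103 = 859 · 69 mod 1103 = 812.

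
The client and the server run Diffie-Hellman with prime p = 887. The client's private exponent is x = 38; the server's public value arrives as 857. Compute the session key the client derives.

807

Shared key K = 857^38 mod 887.
857^1 ≡ 857 (mod 887)
857^2 = (857^1)^2 ≡ 857^2 = 734449 ≡ 13 (mod 887)
857^4 = (857^2)^2 ≡ 13^2 = 169 ≡ 169 (mod 887)
857^8 = (857^4)^2 ≡ 169^2 = 28561 ≡ 177 (mod 887)
857^16 = (857^8)^2 ≡ 177^2 = 31329 ≡ 284 (mod 887)
857^32 = (857^16)^2 ≡ 284^2 = 80656 ≡ 826 (mod 887)
857^38 = 857^32 · 857^4 · 857^2 ≡ 826 · 169 · 13 ≡ 807 (mod 887).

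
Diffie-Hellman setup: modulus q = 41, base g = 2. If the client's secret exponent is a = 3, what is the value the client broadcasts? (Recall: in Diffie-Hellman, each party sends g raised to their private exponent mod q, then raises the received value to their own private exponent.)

Public value = 2^3 mod 41.
2^1 ≡ 2 (mod 41)
2^2 = (2^1)^2 ≡ 2^2 = 4 ≡ 4 (mod 41)
2^3 = 2^2 · 2^1 ≡ 4 · 2 ≡ 8 (mod 41).

8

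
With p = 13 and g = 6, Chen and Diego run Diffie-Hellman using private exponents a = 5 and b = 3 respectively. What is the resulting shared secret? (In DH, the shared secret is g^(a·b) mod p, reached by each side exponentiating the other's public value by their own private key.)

8

Chen sends A = g^a mod p = 6^5 mod 13.
6^1 ≡ 6 (mod 13)
6^2 = (6^1)^2 ≡ 6^2 = 36 ≡ 10 (mod 13)
6^4 = (6^2)^2 ≡ 10^2 = 100 ≡ 9 (mod 13)
6^5 = 6^4 · 6^1 ≡ 9 · 6 ≡ 2 (mod 13).
So A = 2. Diego then computes K = A^b mod p = 2^3 mod 13.
2^1 ≡ 2 (mod 13)
2^2 = (2^1)^2 ≡ 2^2 = 4 ≡ 4 (mod 13)
2^3 = 2^2 · 2^1 ≡ 4 · 2 ≡ 8 (mod 13).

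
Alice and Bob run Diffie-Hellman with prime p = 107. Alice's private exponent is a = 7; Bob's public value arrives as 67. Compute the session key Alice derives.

Shared key K = 67^7 mod 107.
67^1 ≡ 67 (mod 107)
67^2 = (67^1)^2 ≡ 67^2 = 4489 ≡ 102 (mod 107)
67^4 = (67^2)^2 ≡ 102^2 = 10404 ≡ 25 (mod 107)
67^7 = 67^4 · 67^2 · 67^1 ≡ 25 · 102 · 67 ≡ 78 (mod 107).

78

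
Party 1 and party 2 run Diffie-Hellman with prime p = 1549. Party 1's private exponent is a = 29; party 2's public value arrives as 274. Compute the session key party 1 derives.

1027

Shared key K = 274^29 mod 1549.
274^1 ≡ 274 (mod 1549)
274^2 = (274^1)^2 ≡ 274^2 = 75076 ≡ 724 (mod 1549)
274^4 = (274^2)^2 ≡ 724^2 = 524176 ≡ 614 (mod 1549)
274^8 = (274^4)^2 ≡ 614^2 = 376996 ≡ 589 (mod 1549)
274^16 = (274^8)^2 ≡ 589^2 = 346921 ≡ 1494 (mod 1549)
274^29 = 274^16 · 274^8 · 274^4 · 274^1 ≡ 1494 · 589 · 614 · 274 ≡ 1027 (mod 1549).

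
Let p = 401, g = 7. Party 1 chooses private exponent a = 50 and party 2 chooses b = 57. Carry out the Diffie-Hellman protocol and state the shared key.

381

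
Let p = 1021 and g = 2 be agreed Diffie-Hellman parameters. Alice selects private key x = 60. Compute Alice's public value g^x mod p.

729

Public value = 2^60 mod 1021.
2^1 ≡ 2 (mod 1021)
2^2 = (2^1)^2 ≡ 2^2 = 4 ≡ 4 (mod 1021)
2^4 = (2^2)^2 ≡ 4^2 = 16 ≡ 16 (mod 1021)
2^8 = (2^4)^2 ≡ 16^2 = 256 ≡ 256 (mod 1021)
2^16 = (2^8)^2 ≡ 256^2 = 65536 ≡ 192 (mod 1021)
2^32 = (2^16)^2 ≡ 192^2 = 36864 ≡ 108 (mod 1021)
2^60 = 2^32 · 2^16 · 2^8 · 2^4 ≡ 108 · 192 · 256 · 16 ≡ 729 (mod 1021).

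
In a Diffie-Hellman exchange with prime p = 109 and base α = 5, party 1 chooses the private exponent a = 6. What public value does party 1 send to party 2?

38

Public value = 5^6 (mod 109).
5^1 ≡ 5 (mod 109)
5^2 = (5^1)^2 ≡ 5^2 = 25 ≡ 25 (mod 109)
5^4 = (5^2)^2 ≡ 25^2 = 625 ≡ 80 (mod 109)
5^6 = 5^4 · 5^2 ≡ 80 · 25 ≡ 38 (mod 109).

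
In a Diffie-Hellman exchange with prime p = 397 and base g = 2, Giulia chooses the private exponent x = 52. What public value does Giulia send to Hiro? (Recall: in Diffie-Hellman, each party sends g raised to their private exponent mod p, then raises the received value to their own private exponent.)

256

Public value = 2^52 mod 397.
2^1 ≡ 2 (mod 397)
2^2 = (2^1)^2 ≡ 2^2 = 4 ≡ 4 (mod 397)
2^4 = (2^2)^2 ≡ 4^2 = 16 ≡ 16 (mod 397)
2^8 = (2^4)^2 ≡ 16^2 = 256 ≡ 256 (mod 397)
2^16 = (2^8)^2 ≡ 256^2 = 65536 ≡ 31 (mod 397)
2^32 = (2^16)^2 ≡ 31^2 = 961 ≡ 167 (mod 397)
2^52 = 2^32 · 2^16 · 2^4 ≡ 167 · 31 · 16 ≡ 256 (mod 397).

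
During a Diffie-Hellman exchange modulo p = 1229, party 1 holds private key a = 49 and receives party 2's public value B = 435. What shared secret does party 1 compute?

190

Shared key K = 435^49 mod 1229.
435^1 ≡ 435 (mod 1229)
435^2 = (435^1)^2 ≡ 435^2 = 189225 ≡ 1188 (mod 1229)
435^4 = (435^2)^2 ≡ 1188^2 = 1411344 ≡ 452 (mod 1229)
435^8 = (435^4)^2 ≡ 452^2 = 204304 ≡ 290 (mod 1229)
435^16 = (435^8)^2 ≡ 290^2 = 84100 ≡ 528 (mod 1229)
435^32 = (435^16)^2 ≡ 528^2 = 278784 ≡ 1030 (mod 1229)
435^49 = 435^32 · 435^16 · 435^1 ≡ 1030 · 528 · 435 ≡ 190 (mod 1229).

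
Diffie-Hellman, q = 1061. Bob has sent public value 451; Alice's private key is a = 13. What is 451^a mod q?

308

Shared key K = 451^13 mod 1061.
451^1 ≡ 451 (mod 1061)
451^2 = (451^1)^2 ≡ 451^2 = 203401 ≡ 750 (mod 1061)
451^4 = (451^2)^2 ≡ 750^2 = 562500 ≡ 170 (mod 1061)
451^8 = (451^4)^2 ≡ 170^2 = 28900 ≡ 253 (mod 1061)
451^13 = 451^8 · 451^4 · 451^1 ≡ 253 · 170 · 451 ≡ 308 (mod 1061).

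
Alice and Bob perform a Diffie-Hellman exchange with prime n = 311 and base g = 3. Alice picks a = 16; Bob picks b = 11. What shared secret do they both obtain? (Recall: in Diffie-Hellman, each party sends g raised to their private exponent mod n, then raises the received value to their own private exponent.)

67

Alice sends A = g^a mod n = 3^16 mod 311.
3^1 ≡ 3 (mod 311)
3^2 = (3^1)^2 ≡ 3^2 = 9 ≡ 9 (mod 311)
3^4 = (3^2)^2 ≡ 9^2 = 81 ≡ 81 (mod 311)
3^8 = (3^4)^2 ≡ 81^2 = 6561 ≡ 30 (mod 311)
3^16 = (3^8)^2 ≡ 30^2 = 900 ≡ 278 (mod 311)
So A = 278. Bob then computes K = A^b mod n = 278^11 mod 311.
278^1 ≡ 278 (mod 311)
278^2 = (278^1)^2 ≡ 278^2 = 77284 ≡ 156 (mod 311)
278^4 = (278^2)^2 ≡ 156^2 = 24336 ≡ 78 (mod 311)
278^8 = (278^4)^2 ≡ 78^2 = 6084 ≡ 175 (mod 311)
278^11 = 278^8 · 278^2 · 278^1 ≡ 175 · 156 · 278 ≡ 67 (mod 311).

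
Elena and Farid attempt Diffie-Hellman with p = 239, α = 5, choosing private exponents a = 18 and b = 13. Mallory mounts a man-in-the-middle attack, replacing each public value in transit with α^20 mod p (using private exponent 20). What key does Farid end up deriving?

180

Farid receives Mallory's public value M = 5^20 mod 239 instead of the honest one.
5^1 ≡ 5 (mod 239)
5^2 = (5^1)^2 ≡ 5^2 = 25 ≡ 25 (mod 239)
5^4 = (5^2)^2 ≡ 25^2 = 625 ≡ 147 (mod 239)
5^8 = (5^4)^2 ≡ 147^2 = 21609 ≡ 99 (mod 239)
5^16 = (5^8)^2 ≡ 99^2 = 9801 ≡ 2 (mod 239)
5^20 = 5^16 · 5^4 ≡ 2 · 147 ≡ 55 (mod 239).
So M = 55. Farid computes K = M^13 mod 239.
55^1 ≡ 55 (mod 239)
55^2 = (55^1)^2 ≡ 55^2 = 3025 ≡ 157 (mod 239)
55^4 = (55^2)^2 ≡ 157^2 = 24649 ≡ 32 (mod 239)
55^8 = (55^4)^2 ≡ 32^2 = 1024 ≡ 68 (mod 239)
55^13 = 55^8 · 55^4 · 55^1 ≡ 68 · 32 · 55 ≡ 180 (mod 239).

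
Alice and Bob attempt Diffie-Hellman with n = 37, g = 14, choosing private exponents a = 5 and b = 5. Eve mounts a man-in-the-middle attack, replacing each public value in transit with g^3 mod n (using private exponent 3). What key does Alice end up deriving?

Alice receives Eve's public value M = 14^3 mod 37 instead of the honest one.
14^1 ≡ 14 (mod 37)
14^2 = (14^1)^2 ≡ 14^2 = 196 ≡ 11 (mod 37)
14^3 = 14^2 · 14^1 ≡ 11 · 14 ≡ 6 (mod 37).
So M = 6. Alice computes K = M^5 mod 37.
6^1 ≡ 6 (mod 37)
6^2 = (6^1)^2 ≡ 6^2 = 36 ≡ 36 (mod 37)
6^4 = (6^2)^2 ≡ 36^2 = 1296 ≡ 1 (mod 37)
6^5 = 6^4 · 6^1 ≡ 1 · 6 ≡ 6 (mod 37).

6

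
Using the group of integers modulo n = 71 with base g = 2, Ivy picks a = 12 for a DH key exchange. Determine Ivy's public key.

49

Public value = 2^12 (mod 71).
2^1 ≡ 2 (mod 71)
2^2 = (2^1)^2 ≡ 2^2 = 4 ≡ 4 (mod 71)
2^4 = (2^2)^2 ≡ 4^2 = 16 ≡ 16 (mod 71)
2^8 = (2^4)^2 ≡ 16^2 = 256 ≡ 43 (mod 71)
2^12 = 2^8 · 2^4 ≡ 43 · 16 ≡ 49 (mod 71).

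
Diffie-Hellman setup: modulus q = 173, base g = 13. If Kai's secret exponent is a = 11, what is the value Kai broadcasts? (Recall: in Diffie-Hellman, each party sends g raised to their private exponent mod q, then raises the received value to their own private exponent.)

Public value = 13^11 mod 173.
13^1 ≡ 13 (mod 173)
13^2 = (13^1)^2 ≡ 13^2 = 169 ≡ 169 (mod 173)
13^4 = (13^2)^2 ≡ 169^2 = 28561 ≡ 16 (mod 173)
13^8 = (13^4)^2 ≡ 16^2 = 256 ≡ 83 (mod 173)
13^11 = 13^8 · 13^2 · 13^1 ≡ 83 · 169 · 13 ≡ 9 (mod 173).

9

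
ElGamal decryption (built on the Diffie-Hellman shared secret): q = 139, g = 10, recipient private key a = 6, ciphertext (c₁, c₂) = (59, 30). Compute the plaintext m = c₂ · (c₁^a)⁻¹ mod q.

4

Shared mask s = c₁^a mod q = 59^6 mod 139.
59^1 ≡ 59 (mod 139)
59^2 = (59^1)^2 ≡ 59^2 = 3481 ≡ 6 (mod 139)
59^4 = (59^2)^2 ≡ 6^2 = 36 ≡ 36 (mod 139)
59^6 = 59^4 · 59^2 ≡ 36 · 6 ≡ 77 (mod 139).
So s = 77; s⁻¹ ≡ 65 (mod 139).
m = c₂ · s⁻¹ mod 139 = 30 · 65 mod 139 = 4.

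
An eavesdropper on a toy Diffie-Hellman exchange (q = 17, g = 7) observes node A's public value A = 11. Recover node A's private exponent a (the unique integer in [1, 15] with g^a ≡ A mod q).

5

Try successive powers of 7 modulo 17:
7^1 ≡ 7
7^2 ≡ 15
7^3 ≡ 3
7^4 ≡ 4
7^5 ≡ 11
Found: a = 5.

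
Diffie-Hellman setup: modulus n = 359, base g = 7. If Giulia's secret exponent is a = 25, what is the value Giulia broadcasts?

Public value = 7^{25} \pmod{359}.
7^1 ≡ 7 (mod 359)
7^2 = (7^1)^2 ≡ 7^2 = 49 ≡ 49 (mod 359)
7^4 = (7^2)^2 ≡ 49^2 = 2401 ≡ 247 (mod 359)
7^8 = (7^4)^2 ≡ 247^2 = 61009 ≡ 338 (mod 359)
7^16 = (7^8)^2 ≡ 338^2 = 114244 ≡ 82 (mod 359)
7^25 = 7^16 · 7^8 · 7^1 ≡ 82 · 338 · 7 ≡ 152 (mod 359).

152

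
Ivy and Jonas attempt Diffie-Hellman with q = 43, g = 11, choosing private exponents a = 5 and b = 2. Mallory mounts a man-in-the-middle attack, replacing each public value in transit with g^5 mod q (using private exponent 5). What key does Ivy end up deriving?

Ivy receives Mallory's public value M = 11^5 mod 43 instead of the honest one.
11^1 ≡ 11 (mod 43)
11^2 = (11^1)^2 ≡ 11^2 = 121 ≡ 35 (mod 43)
11^4 = (11^2)^2 ≡ 35^2 = 1225 ≡ 21 (mod 43)
11^5 = 11^4 · 11^1 ≡ 21 · 11 ≡ 16 (mod 43).
So M = 16. Ivy computes K = M^5 mod 43.
16^1 ≡ 16 (mod 43)
16^2 = (16^1)^2 ≡ 16^2 = 256 ≡ 41 (mod 43)
16^4 = (16^2)^2 ≡ 41^2 = 1681 ≡ 4 (mod 43)
16^5 = 16^4 · 16^1 ≡ 4 · 16 ≡ 21 (mod 43).

21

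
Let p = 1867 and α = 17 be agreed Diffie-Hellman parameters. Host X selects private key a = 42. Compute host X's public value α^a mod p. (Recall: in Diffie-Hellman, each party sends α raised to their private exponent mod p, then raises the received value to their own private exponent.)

1403

Public value = 17^42 mod 1867.
17^1 ≡ 17 (mod 1867)
17^2 = (17^1)^2 ≡ 17^2 = 289 ≡ 289 (mod 1867)
17^4 = (17^2)^2 ≡ 289^2 = 83521 ≡ 1373 (mod 1867)
17^8 = (17^4)^2 ≡ 1373^2 = 1885129 ≡ 1326 (mod 1867)
17^16 = (17^8)^2 ≡ 1326^2 = 1758276 ≡ 1429 (mod 1867)
17^32 = (17^16)^2 ≡ 1429^2 = 2042041 ≡ 1410 (mod 1867)
17^42 = 17^32 · 17^8 · 17^2 ≡ 1410 · 1326 · 289 ≡ 1403 (mod 1867).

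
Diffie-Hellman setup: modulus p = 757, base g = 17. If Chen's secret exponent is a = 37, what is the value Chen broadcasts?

Public value = 17^37 mod 757.
17^1 ≡ 17 (mod 757)
17^2 = (17^1)^2 ≡ 17^2 = 289 ≡ 289 (mod 757)
17^4 = (17^2)^2 ≡ 289^2 = 83521 ≡ 251 (mod 757)
17^8 = (17^4)^2 ≡ 251^2 = 63001 ≡ 170 (mod 757)
17^16 = (17^8)^2 ≡ 170^2 = 28900 ≡ 134 (mod 757)
17^32 = (17^16)^2 ≡ 134^2 = 17956 ≡ 545 (mod 757)
17^37 = 17^32 · 17^4 · 17^1 ≡ 545 · 251 · 17 ≡ 11 (mod 757).

11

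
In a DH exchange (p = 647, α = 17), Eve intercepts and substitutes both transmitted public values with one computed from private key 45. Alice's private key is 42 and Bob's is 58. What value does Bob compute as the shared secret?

349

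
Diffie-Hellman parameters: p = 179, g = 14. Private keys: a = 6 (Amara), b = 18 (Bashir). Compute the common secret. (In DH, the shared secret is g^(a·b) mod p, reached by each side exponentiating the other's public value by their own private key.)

124

Amara sends A = g^a mod p = 14^6 mod 179.
14^1 ≡ 14 (mod 179)
14^2 = (14^1)^2 ≡ 14^2 = 196 ≡ 17 (mod 179)
14^4 = (14^2)^2 ≡ 17^2 = 289 ≡ 110 (mod 179)
14^6 = 14^4 · 14^2 ≡ 110 · 17 ≡ 80 (mod 179).
So A = 80. Bashir then computes K = A^b mod p = 80^18 mod 179.
80^1 ≡ 80 (mod 179)
80^2 = (80^1)^2 ≡ 80^2 = 6400 ≡ 135 (mod 179)
80^4 = (80^2)^2 ≡ 135^2 = 18225 ≡ 146 (mod 179)
80^8 = (80^4)^2 ≡ 146^2 = 21316 ≡ 15 (mod 179)
80^16 = (80^8)^2 ≡ 15^2 = 225 ≡ 46 (mod 179)
80^18 = 80^16 · 80^2 ≡ 46 · 135 ≡ 124 (mod 179).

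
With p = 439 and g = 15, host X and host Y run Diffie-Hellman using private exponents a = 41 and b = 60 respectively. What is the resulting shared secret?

18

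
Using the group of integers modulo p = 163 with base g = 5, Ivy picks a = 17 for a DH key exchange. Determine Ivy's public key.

142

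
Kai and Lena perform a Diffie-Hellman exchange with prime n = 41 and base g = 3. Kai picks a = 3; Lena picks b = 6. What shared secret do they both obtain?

Kai sends A = g^a mod n = 3^3 mod 41.
3^1 ≡ 3 (mod 41)
3^2 = (3^1)^2 ≡ 3^2 = 9 ≡ 9 (mod 41)
3^3 = 3^2 · 3^1 ≡ 9 · 3 ≡ 27 (mod 41).
So A = 27. Lena then computes K = A^b mod n = 27^6 mod 41.
27^1 ≡ 27 (mod 41)
27^2 = (27^1)^2 ≡ 27^2 = 729 ≡ 32 (mod 41)
27^4 = (27^2)^2 ≡ 32^2 = 1024 ≡ 40 (mod 41)
27^6 = 27^4 · 27^2 ≡ 40 · 32 ≡ 9 (mod 41).

9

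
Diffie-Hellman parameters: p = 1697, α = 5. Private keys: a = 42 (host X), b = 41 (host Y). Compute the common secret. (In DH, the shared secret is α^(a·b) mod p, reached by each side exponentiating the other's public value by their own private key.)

1346

Host Y sends B = α^b mod p = 5^41 mod 1697.
5^1 ≡ 5 (mod 1697)
5^2 = (5^1)^2 ≡ 5^2 = 25 ≡ 25 (mod 1697)
5^4 = (5^2)^2 ≡ 25^2 = 625 ≡ 625 (mod 1697)
5^8 = (5^4)^2 ≡ 625^2 = 390625 ≡ 315 (mod 1697)
5^16 = (5^8)^2 ≡ 315^2 = 99225 ≡ 799 (mod 1697)
5^32 = (5^16)^2 ≡ 799^2 = 638401 ≡ 329 (mod 1697)
5^41 = 5^32 · 5^8 · 5^1 ≡ 329 · 315 · 5 ≡ 590 (mod 1697).
So B = 590. Host X then computes K = B^a mod p = 590^42 mod 1697.
590^1 ≡ 590 (mod 1697)
590^2 = (590^1)^2 ≡ 590^2 = 348100 ≡ 215 (mod 1697)
590^4 = (590^2)^2 ≡ 215^2 = 46225 ≡ 406 (mod 1697)
590^8 = (590^4)^2 ≡ 406^2 = 164836 ≡ 227 (mod 1697)
590^16 = (590^8)^2 ≡ 227^2 = 51529 ≡ 619 (mod 1697)
590^32 = (590^16)^2 ≡ 619^2 = 383161 ≡ 1336 (mod 1697)
590^42 = 590^32 · 590^8 · 590^2 ≡ 1336 · 227 · 215 ≡ 1346 (mod 1697).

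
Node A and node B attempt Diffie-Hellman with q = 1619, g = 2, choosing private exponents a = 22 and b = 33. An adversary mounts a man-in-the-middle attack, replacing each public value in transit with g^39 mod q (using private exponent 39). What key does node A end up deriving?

Node A receives an adversary's public value M = 2^39 mod 1619 instead of the honest one.
2^1 ≡ 2 (mod 1619)
2^2 = (2^1)^2 ≡ 2^2 = 4 ≡ 4 (mod 1619)
2^4 = (2^2)^2 ≡ 4^2 = 16 ≡ 16 (mod 1619)
2^8 = (2^4)^2 ≡ 16^2 = 256 ≡ 256 (mod 1619)
2^16 = (2^8)^2 ≡ 256^2 = 65536 ≡ 776 (mod 1619)
2^32 = (2^16)^2 ≡ 776^2 = 602176 ≡ 1527 (mod 1619)
2^39 = 2^32 · 2^4 · 2^2 · 2^1 ≡ 1527 · 16 · 4 · 2 ≡ 1176 (mod 1619).
So M = 1176. Node A computes K = M^22 mod 1619.
1176^1 ≡ 1176 (mod 1619)
1176^2 = (1176^1)^2 ≡ 1176^2 = 1382976 ≡ 350 (mod 1619)
1176^4 = (1176^2)^2 ≡ 350^2 = 122500 ≡ 1075 (mod 1619)
1176^8 = (1176^4)^2 ≡ 1075^2 = 1155625 ≡ 1278 (mod 1619)
1176^16 = (1176^8)^2 ≡ 1278^2 = 1633284 ≡ 1332 (mod 1619)
1176^22 = 1176^16 · 1176^4 · 1176^2 ≡ 1332 · 1075 · 350 ≡ 312 (mod 1619).

312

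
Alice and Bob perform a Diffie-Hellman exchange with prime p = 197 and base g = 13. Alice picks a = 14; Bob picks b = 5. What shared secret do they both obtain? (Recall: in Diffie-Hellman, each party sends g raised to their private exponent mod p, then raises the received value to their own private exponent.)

6

Bob sends B = g^b mod p = 13^5 mod 197.
13^1 ≡ 13 (mod 197)
13^2 = (13^1)^2 ≡ 13^2 = 169 ≡ 169 (mod 197)
13^4 = (13^2)^2 ≡ 169^2 = 28561 ≡ 193 (mod 197)
13^5 = 13^4 · 13^1 ≡ 193 · 13 ≡ 145 (mod 197).
So B = 145. Alice then computes K = B^a mod p = 145^14 mod 197.
145^1 ≡ 145 (mod 197)
145^2 = (145^1)^2 ≡ 145^2 = 21025 ≡ 143 (mod 197)
145^4 = (145^2)^2 ≡ 143^2 = 20449 ≡ 158 (mod 197)
145^8 = (145^4)^2 ≡ 158^2 = 24964 ≡ 142 (mod 197)
145^14 = 145^8 · 145^4 · 145^2 ≡ 142 · 158 · 143 ≡ 6 (mod 197).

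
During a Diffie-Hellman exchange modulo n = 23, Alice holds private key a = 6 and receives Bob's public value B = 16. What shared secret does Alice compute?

4

Shared key K = 16^6 mod 23.
16^1 ≡ 16 (mod 23)
16^2 = (16^1)^2 ≡ 16^2 = 256 ≡ 3 (mod 23)
16^4 = (16^2)^2 ≡ 3^2 = 9 ≡ 9 (mod 23)
16^6 = 16^4 · 16^2 ≡ 9 · 3 ≡ 4 (mod 23).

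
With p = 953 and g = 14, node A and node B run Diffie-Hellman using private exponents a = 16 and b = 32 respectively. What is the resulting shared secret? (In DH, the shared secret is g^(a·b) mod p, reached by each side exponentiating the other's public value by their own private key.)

497

Node A sends A = g^a mod p = 14^16 mod 953.
14^1 ≡ 14 (mod 953)
14^2 = (14^1)^2 ≡ 14^2 = 196 ≡ 196 (mod 953)
14^4 = (14^2)^2 ≡ 196^2 = 38416 ≡ 296 (mod 953)
14^8 = (14^4)^2 ≡ 296^2 = 87616 ≡ 893 (mod 953)
14^16 = (14^8)^2 ≡ 893^2 = 797449 ≡ 741 (mod 953)
So A = 741. Node B then computes K = A^b mod p = 741^32 mod 953.
741^1 ≡ 741 (mod 953)
741^2 = (741^1)^2 ≡ 741^2 = 549081 ≡ 153 (mod 953)
741^4 = (741^2)^2 ≡ 153^2 = 23409 ≡ 537 (mod 953)
741^8 = (741^4)^2 ≡ 537^2 = 288369 ≡ 563 (mod 953)
741^16 = (741^8)^2 ≡ 563^2 = 316969 ≡ 573 (mod 953)
741^32 = (741^16)^2 ≡ 573^2 = 328329 ≡ 497 (mod 953)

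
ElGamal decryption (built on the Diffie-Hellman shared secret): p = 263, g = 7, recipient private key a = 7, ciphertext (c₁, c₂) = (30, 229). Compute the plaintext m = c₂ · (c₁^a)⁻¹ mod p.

Shared mask s = c₁^a mod p = 30^7 mod 263.
30^1 ≡ 30 (mod 263)
30^2 = (30^1)^2 ≡ 30^2 = 900 ≡ 111 (mod 263)
30^4 = (30^2)^2 ≡ 111^2 = 12321 ≡ 223 (mod 263)
30^7 = 30^4 · 30^2 · 30^1 ≡ 223 · 111 · 30 ≡ 141 (mod 263).
So s = 141; s⁻¹ ≡ 97 (mod 263).
m = c₂ · s⁻¹ mod 263 = 229 · 97 mod 263 = 121.

121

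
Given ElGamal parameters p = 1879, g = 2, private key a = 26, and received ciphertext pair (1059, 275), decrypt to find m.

1614

Shared mask s = c₁^a mod p = 1059^26 mod 1879.
1059^1 ≡ 1059 (mod 1879)
1059^2 = (1059^1)^2 ≡ 1059^2 = 1121481 ≡ 1597 (mod 1879)
1059^4 = (1059^2)^2 ≡ 1597^2 = 2550409 ≡ 606 (mod 1879)
1059^8 = (1059^4)^2 ≡ 606^2 = 367236 ≡ 831 (mod 1879)
1059^16 = (1059^8)^2 ≡ 831^2 = 690561 ≡ 968 (mod 1879)
1059^26 = 1059^16 · 1059^8 · 1059^2 ≡ 968 · 831 · 1597 ≡ 1098 (mod 1879).
So s = 1098; s⁻¹ ≡ 409 (mod 1879).
m = c₂ · s⁻¹ mod 1879 = 275 · 409 mod 1879 = 1614.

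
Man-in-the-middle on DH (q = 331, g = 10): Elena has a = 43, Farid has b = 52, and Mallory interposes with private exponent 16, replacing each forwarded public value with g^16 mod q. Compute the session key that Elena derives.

68

Elena receives Mallory's public value M = 10^16 mod 331 instead of the honest one.
10^1 ≡ 10 (mod 331)
10^2 = (10^1)^2 ≡ 10^2 = 100 ≡ 100 (mod 331)
10^4 = (10^2)^2 ≡ 100^2 = 10000 ≡ 70 (mod 331)
10^8 = (10^4)^2 ≡ 70^2 = 4900 ≡ 266 (mod 331)
10^16 = (10^8)^2 ≡ 266^2 = 70756 ≡ 253 (mod 331)
So M = 253. Elena computes K = M^43 mod 331.
253^1 ≡ 253 (mod 331)
253^2 = (253^1)^2 ≡ 253^2 = 64009 ≡ 126 (mod 331)
253^4 = (253^2)^2 ≡ 126^2 = 15876 ≡ 319 (mod 331)
253^8 = (253^4)^2 ≡ 319^2 = 101761 ≡ 144 (mod 331)
253^16 = (253^8)^2 ≡ 144^2 = 20736 ≡ 214 (mod 331)
253^32 = (253^16)^2 ≡ 214^2 = 45796 ≡ 118 (mod 331)
253^43 = 253^32 · 253^8 · 253^2 · 253^1 ≡ 118 · 144 · 126 · 253 ≡ 68 (mod 331).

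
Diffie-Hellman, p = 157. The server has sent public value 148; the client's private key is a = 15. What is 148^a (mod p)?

Shared key K = 148^15 mod 157.
148^1 ≡ 148 (mod 157)
148^2 = (148^1)^2 ≡ 148^2 = 21904 ≡ 81 (mod 157)
148^4 = (148^2)^2 ≡ 81^2 = 6561 ≡ 124 (mod 157)
148^8 = (148^4)^2 ≡ 124^2 = 15376 ≡ 147 (mod 157)
148^15 = 148^8 · 148^4 · 148^2 · 148^1 ≡ 147 · 124 · 81 · 148 ≡ 111 (mod 157).

111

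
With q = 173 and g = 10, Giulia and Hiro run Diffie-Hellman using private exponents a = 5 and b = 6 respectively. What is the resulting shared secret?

Giulia sends A = g^a mod q = 10^5 mod 173.
10^1 ≡ 10 (mod 173)
10^2 = (10^1)^2 ≡ 10^2 = 100 ≡ 100 (mod 173)
10^4 = (10^2)^2 ≡ 100^2 = 10000 ≡ 139 (mod 173)
10^5 = 10^4 · 10^1 ≡ 139 · 10 ≡ 6 (mod 173).
So A = 6. Hiro then computes K = A^b mod q = 6^6 mod 173.
6^1 ≡ 6 (mod 173)
6^2 = (6^1)^2 ≡ 6^2 = 36 ≡ 36 (mod 173)
6^4 = (6^2)^2 ≡ 36^2 = 1296 ≡ 85 (mod 173)
6^6 = 6^4 · 6^2 ≡ 85 · 36 ≡ 119 (mod 173).

119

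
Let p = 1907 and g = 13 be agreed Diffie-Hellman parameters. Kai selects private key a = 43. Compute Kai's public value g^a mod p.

811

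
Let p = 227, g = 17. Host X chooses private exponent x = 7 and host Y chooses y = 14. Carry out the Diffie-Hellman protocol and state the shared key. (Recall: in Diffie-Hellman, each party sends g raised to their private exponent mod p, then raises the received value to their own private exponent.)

166

Host Y sends B = g^y mod p = 17^14 mod 227.
17^1 ≡ 17 (mod 227)
17^2 = (17^1)^2 ≡ 17^2 = 289 ≡ 62 (mod 227)
17^4 = (17^2)^2 ≡ 62^2 = 3844 ≡ 212 (mod 227)
17^8 = (17^4)^2 ≡ 212^2 = 44944 ≡ 225 (mod 227)
17^14 = 17^8 · 17^4 · 17^2 ≡ 225 · 212 · 62 ≡ 44 (mod 227).
So B = 44. Host X then computes K = B^x mod p = 44^7 mod 227.
44^1 ≡ 44 (mod 227)
44^2 = (44^1)^2 ≡ 44^2 = 1936 ≡ 120 (mod 227)
44^4 = (44^2)^2 ≡ 120^2 = 14400 ≡ 99 (mod 227)
44^7 = 44^4 · 44^2 · 44^1 ≡ 99 · 120 · 44 ≡ 166 (mod 227).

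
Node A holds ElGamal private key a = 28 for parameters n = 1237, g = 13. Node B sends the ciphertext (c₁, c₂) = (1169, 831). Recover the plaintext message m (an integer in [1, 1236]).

Shared mask s = c₁^a mod n = 1169^28 mod 1237.
1169^1 ≡ 1169 (mod 1237)
1169^2 = (1169^1)^2 ≡ 1169^2 = 1366561 ≡ 913 (mod 1237)
1169^4 = (1169^2)^2 ≡ 913^2 = 833569 ≡ 1068 (mod 1237)
1169^8 = (1169^4)^2 ≡ 1068^2 = 1140624 ≡ 110 (mod 1237)
1169^16 = (1169^8)^2 ≡ 110^2 = 12100 ≡ 967 (mod 1237)
1169^28 = 1169^16 · 1169^8 · 1169^4 ≡ 967 · 110 · 1068 ≡ 791 (mod 1237).
So s = 791; s⁻¹ ≡ 1090 (mod 1237).
m = c₂ · s⁻¹ mod 1237 = 831 · 1090 mod 1237 = 306.

306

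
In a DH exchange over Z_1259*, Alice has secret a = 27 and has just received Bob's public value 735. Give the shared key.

763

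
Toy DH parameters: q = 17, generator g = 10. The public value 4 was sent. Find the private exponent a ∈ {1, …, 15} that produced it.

4

Try successive powers of 10 modulo 17:
10^1 ≡ 10
10^2 ≡ 15
10^3 ≡ 14
10^4 ≡ 4
Found: a = 4.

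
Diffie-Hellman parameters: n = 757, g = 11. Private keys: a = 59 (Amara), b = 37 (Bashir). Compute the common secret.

Bashir sends B = g^b mod n = 11^37 mod 757.
11^1 ≡ 11 (mod 757)
11^2 = (11^1)^2 ≡ 11^2 = 121 ≡ 121 (mod 757)
11^4 = (11^2)^2 ≡ 121^2 = 14641 ≡ 258 (mod 757)
11^8 = (11^4)^2 ≡ 258^2 = 66564 ≡ 705 (mod 757)
11^16 = (11^8)^2 ≡ 705^2 = 497025 ≡ 433 (mod 757)
11^32 = (11^16)^2 ≡ 433^2 = 187489 ≡ 510 (mod 757)
11^37 = 11^32 · 11^4 · 11^1 ≡ 510 · 258 · 11 ≡ 753 (mod 757).
So B = 753. Amara then computes K = B^a mod n = 753^59 mod 757.
753^1 ≡ 753 (mod 757)
753^2 = (753^1)^2 ≡ 753^2 = 567009 ≡ 16 (mod 757)
753^4 = (753^2)^2 ≡ 16^2 = 256 ≡ 256 (mod 757)
753^8 = (753^4)^2 ≡ 256^2 = 65536 ≡ 434 (mod 757)
753^16 = (753^8)^2 ≡ 434^2 = 188356 ≡ 620 (mod 757)
753^32 = (753^16)^2 ≡ 620^2 = 384400 ≡ 601 (mod 757)
753^59 = 753^32 · 753^16 · 753^8 · 753^2 · 753^1 ≡ 601 · 620 · 434 · 16 · 753 ≡ 130 (mod 757).

130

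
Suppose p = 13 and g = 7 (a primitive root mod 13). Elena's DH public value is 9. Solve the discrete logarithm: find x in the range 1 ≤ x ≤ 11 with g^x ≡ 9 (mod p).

4

Try successive powers of 7 modulo 13:
7^1 ≡ 7
7^2 ≡ 10
7^3 ≡ 5
7^4 ≡ 9
Found: x = 4.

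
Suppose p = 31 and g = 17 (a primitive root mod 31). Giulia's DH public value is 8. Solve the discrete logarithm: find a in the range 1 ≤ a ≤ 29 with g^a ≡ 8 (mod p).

Try successive powers of 17 modulo 31:
17^1 ≡ 17
17^2 ≡ 10
17^3 ≡ 15
17^4 ≡ 7
17^5 ≡ 26
17^6 ≡ 8
Found: a = 6.

6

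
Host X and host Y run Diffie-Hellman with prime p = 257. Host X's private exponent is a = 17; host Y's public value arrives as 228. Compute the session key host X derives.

116

Shared key K = 228^17 mod 257.
228^1 ≡ 228 (mod 257)
228^2 = (228^1)^2 ≡ 228^2 = 51984 ≡ 70 (mod 257)
228^4 = (228^2)^2 ≡ 70^2 = 4900 ≡ 17 (mod 257)
228^8 = (228^4)^2 ≡ 17^2 = 289 ≡ 32 (mod 257)
228^16 = (228^8)^2 ≡ 32^2 = 1024 ≡ 253 (mod 257)
228^17 = 228^16 · 228^1 ≡ 253 · 228 ≡ 116 (mod 257).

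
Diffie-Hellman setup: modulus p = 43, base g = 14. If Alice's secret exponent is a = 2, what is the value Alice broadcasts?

Public value = 14^{2} \pmod{43}.
14^1 ≡ 14 (mod 43)
14^2 = (14^1)^2 ≡ 14^2 = 196 ≡ 24 (mod 43)

24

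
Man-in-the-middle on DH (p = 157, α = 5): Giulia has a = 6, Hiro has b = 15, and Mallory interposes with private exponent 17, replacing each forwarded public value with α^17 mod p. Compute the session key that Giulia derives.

Giulia receives Mallory's public value M = 5^17 mod 157 instead of the honest one.
5^1 ≡ 5 (mod 157)
5^2 = (5^1)^2 ≡ 5^2 = 25 ≡ 25 (mod 157)
5^4 = (5^2)^2 ≡ 25^2 = 625 ≡ 154 (mod 157)
5^8 = (5^4)^2 ≡ 154^2 = 23716 ≡ 9 (mod 157)
5^16 = (5^8)^2 ≡ 9^2 = 81 ≡ 81 (mod 157)
5^17 = 5^16 · 5^1 ≡ 81 · 5 ≡ 91 (mod 157).
So M = 91. Giulia computes K = M^6 mod 157.
91^1 ≡ 91 (mod 157)
91^2 = (91^1)^2 ≡ 91^2 = 8281 ≡ 117 (mod 157)
91^4 = (91^2)^2 ≡ 117^2 = 13689 ≡ 30 (mod 157)
91^6 = 91^4 · 91^2 ≡ 30 · 117 ≡ 56 (mod 157).

56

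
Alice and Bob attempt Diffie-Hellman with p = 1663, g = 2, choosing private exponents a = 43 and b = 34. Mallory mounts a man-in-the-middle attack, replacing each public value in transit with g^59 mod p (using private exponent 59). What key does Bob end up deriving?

1630

Bob receives Mallory's public value M = 2^59 mod 1663 instead of the honest one.
2^1 ≡ 2 (mod 1663)
2^2 = (2^1)^2 ≡ 2^2 = 4 ≡ 4 (mod 1663)
2^4 = (2^2)^2 ≡ 4^2 = 16 ≡ 16 (mod 1663)
2^8 = (2^4)^2 ≡ 16^2 = 256 ≡ 256 (mod 1663)
2^16 = (2^8)^2 ≡ 256^2 = 65536 ≡ 679 (mod 1663)
2^32 = (2^16)^2 ≡ 679^2 = 461041 ≡ 390 (mod 1663)
2^59 = 2^32 · 2^16 · 2^8 · 2^2 · 2^1 ≡ 390 · 679 · 256 · 4 · 2 ≡ 1635 (mod 1663).
So M = 1635. Bob computes K = M^34 mod 1663.
1635^1 ≡ 1635 (mod 1663)
1635^2 = (1635^1)^2 ≡ 1635^2 = 2673225 ≡ 784 (mod 1663)
1635^4 = (1635^2)^2 ≡ 784^2 = 614656 ≡ 1009 (mod 1663)
1635^8 = (1635^4)^2 ≡ 1009^2 = 1018081 ≡ 325 (mod 1663)
1635^16 = (1635^8)^2 ≡ 325^2 = 105625 ≡ 856 (mod 1663)
1635^32 = (1635^16)^2 ≡ 856^2 = 732736 ≡ 1016 (mod 1663)
1635^34 = 1635^32 · 1635^2 ≡ 1016 · 784 ≡ 1630 (mod 1663).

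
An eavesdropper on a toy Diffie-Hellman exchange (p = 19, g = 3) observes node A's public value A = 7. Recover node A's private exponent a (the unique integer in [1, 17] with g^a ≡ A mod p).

6

Try successive powers of 3 modulo 19:
3^1 ≡ 3
3^2 ≡ 9
3^3 ≡ 8
3^4 ≡ 5
3^5 ≡ 15
3^6 ≡ 7
Found: a = 6.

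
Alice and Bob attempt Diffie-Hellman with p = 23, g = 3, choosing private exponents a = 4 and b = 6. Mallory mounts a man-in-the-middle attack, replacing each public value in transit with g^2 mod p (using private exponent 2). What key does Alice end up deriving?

Alice receives Mallory's public value M = 3^2 mod 23 instead of the honest one.
3^1 ≡ 3 (mod 23)
3^2 = (3^1)^2 ≡ 3^2 = 9 ≡ 9 (mod 23)
So M = 9. Alice computes K = M^4 mod 23.
9^1 ≡ 9 (mod 23)
9^2 = (9^1)^2 ≡ 9^2 = 81 ≡ 12 (mod 23)
9^4 = (9^2)^2 ≡ 12^2 = 144 ≡ 6 (mod 23)

6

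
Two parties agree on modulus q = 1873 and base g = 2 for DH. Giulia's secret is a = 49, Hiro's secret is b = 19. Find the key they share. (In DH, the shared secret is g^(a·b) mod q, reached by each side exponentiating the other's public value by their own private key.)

Giulia sends A = g^a mod q = 2^49 mod 1873.
2^1 ≡ 2 (mod 1873)
2^2 = (2^1)^2 ≡ 2^2 = 4 ≡ 4 (mod 1873)
2^4 = (2^2)^2 ≡ 4^2 = 16 ≡ 16 (mod 1873)
2^8 = (2^4)^2 ≡ 16^2 = 256 ≡ 256 (mod 1873)
2^16 = (2^8)^2 ≡ 256^2 = 65536 ≡ 1854 (mod 1873)
2^32 = (2^16)^2 ≡ 1854^2 = 3437316 ≡ 361 (mod 1873)
2^49 = 2^32 · 2^16 · 2^1 ≡ 361 · 1854 · 2 ≡ 1266 (mod 1873).
So A = 1266. Hiro then computes K = A^b mod q = 1266^19 mod 1873.
1266^1 ≡ 1266 (mod 1873)
1266^2 = (1266^1)^2 ≡ 1266^2 = 1602756 ≡ 1341 (mod 1873)
1266^4 = (1266^2)^2 ≡ 1341^2 = 1798281 ≡ 201 (mod 1873)
1266^8 = (1266^4)^2 ≡ 201^2 = 40401 ≡ 1068 (mod 1873)
1266^16 = (1266^8)^2 ≡ 1068^2 = 1140624 ≡ 1840 (mod 1873)
1266^19 = 1266^16 · 1266^2 · 1266^1 ≡ 1840 · 1341 · 1266 ≡ 878 (mod 1873).

878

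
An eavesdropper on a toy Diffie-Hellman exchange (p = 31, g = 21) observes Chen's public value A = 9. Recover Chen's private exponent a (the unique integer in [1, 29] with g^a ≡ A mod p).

28

Try successive powers of 21 modulo 31:
21^1 ≡ 21
21^2 ≡ 7
21^3 ≡ 23
21^4 ≡ 18
21^5 ≡ 6
21^6 ≡ 2
21^7 ≡ 11
21^8 ≡ 14
21^9 ≡ 15
21^10 ≡ 5
21^11 ≡ 12
21^12 ≡ 4
21^13 ≡ 22
21^14 ≡ 28
21^15 ≡ 30
21^16 ≡ 10
21^17 ≡ 24
21^18 ≡ 8
21^19 ≡ 13
21^20 ≡ 25
21^21 ≡ 29
21^22 ≡ 20
21^23 ≡ 17
21^24 ≡ 16
21^25 ≡ 26
21^26 ≡ 19
21^27 ≡ 27
21^28 ≡ 9
Found: a = 28.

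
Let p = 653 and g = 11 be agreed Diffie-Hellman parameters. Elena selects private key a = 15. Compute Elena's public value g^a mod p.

10

Public value = 11^15 mod 653.
11^1 ≡ 11 (mod 653)
11^2 = (11^1)^2 ≡ 11^2 = 121 ≡ 121 (mod 653)
11^4 = (11^2)^2 ≡ 121^2 = 14641 ≡ 275 (mod 653)
11^8 = (11^4)^2 ≡ 275^2 = 75625 ≡ 530 (mod 653)
11^15 = 11^8 · 11^4 · 11^2 · 11^1 ≡ 530 · 275 · 121 · 11 ≡ 10 (mod 653).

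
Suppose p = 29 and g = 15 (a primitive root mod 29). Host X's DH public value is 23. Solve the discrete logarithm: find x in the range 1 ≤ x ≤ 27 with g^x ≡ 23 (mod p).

8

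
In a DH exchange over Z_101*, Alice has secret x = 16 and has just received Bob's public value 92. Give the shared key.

54

Shared key K = 92^16 mod 101.
92^1 ≡ 92 (mod 101)
92^2 = (92^1)^2 ≡ 92^2 = 8464 ≡ 81 (mod 101)
92^4 = (92^2)^2 ≡ 81^2 = 6561 ≡ 97 (mod 101)
92^8 = (92^4)^2 ≡ 97^2 = 9409 ≡ 16 (mod 101)
92^16 = (92^8)^2 ≡ 16^2 = 256 ≡ 54 (mod 101)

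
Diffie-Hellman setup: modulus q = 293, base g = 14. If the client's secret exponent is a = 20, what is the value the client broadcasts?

262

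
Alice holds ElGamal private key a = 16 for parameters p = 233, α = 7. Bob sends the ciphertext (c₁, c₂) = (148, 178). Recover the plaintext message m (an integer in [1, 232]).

28

Shared mask s = c₁^a mod p = 148^16 mod 233.
148^1 ≡ 148 (mod 233)
148^2 = (148^1)^2 ≡ 148^2 = 21904 ≡ 2 (mod 233)
148^4 = (148^2)^2 ≡ 2^2 = 4 ≡ 4 (mod 233)
148^8 = (148^4)^2 ≡ 4^2 = 16 ≡ 16 (mod 233)
148^16 = (148^8)^2 ≡ 16^2 = 256 ≡ 23 (mod 233)
So s = 23; s⁻¹ ≡ 152 (mod 233).
m = c₂ · s⁻¹ mod 233 = 178 · 152 mod 233 = 28.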